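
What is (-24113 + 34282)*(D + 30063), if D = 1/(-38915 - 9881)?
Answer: 14917456720843/48796 ≈ 3.0571e+8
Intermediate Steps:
D = -1/48796 (D = 1/(-48796) = -1/48796 ≈ -2.0493e-5)
(-24113 + 34282)*(D + 30063) = (-24113 + 34282)*(-1/48796 + 30063) = 10169*(1466954147/48796) = 14917456720843/48796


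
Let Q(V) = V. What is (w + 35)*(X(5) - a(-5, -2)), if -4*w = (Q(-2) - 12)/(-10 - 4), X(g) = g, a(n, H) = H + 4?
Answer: 417/4 ≈ 104.25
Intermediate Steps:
a(n, H) = 4 + H
w = -¼ (w = -(-2 - 12)/(4*(-10 - 4)) = -(-7)/(2*(-14)) = -(-7)*(-1)/(2*14) = -¼*1 = -¼ ≈ -0.25000)
(w + 35)*(X(5) - a(-5, -2)) = (-¼ + 35)*(5 - (4 - 2)) = 139*(5 - 1*2)/4 = 139*(5 - 2)/4 = (139/4)*3 = 417/4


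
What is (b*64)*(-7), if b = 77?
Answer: -34496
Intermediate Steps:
(b*64)*(-7) = (77*64)*(-7) = 4928*(-7) = -34496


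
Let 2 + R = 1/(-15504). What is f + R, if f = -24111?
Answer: -373847953/15504 ≈ -24113.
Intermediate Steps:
R = -31009/15504 (R = -2 + 1/(-15504) = -2 - 1/15504 = -31009/15504 ≈ -2.0001)
f + R = -24111 - 31009/15504 = -373847953/15504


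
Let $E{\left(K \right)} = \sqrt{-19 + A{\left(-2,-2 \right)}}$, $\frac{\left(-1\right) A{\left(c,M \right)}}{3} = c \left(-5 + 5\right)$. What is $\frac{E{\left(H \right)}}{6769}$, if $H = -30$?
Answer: $\frac{i \sqrt{19}}{6769} \approx 0.00064395 i$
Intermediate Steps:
$A{\left(c,M \right)} = 0$ ($A{\left(c,M \right)} = - 3 c \left(-5 + 5\right) = - 3 c 0 = \left(-3\right) 0 = 0$)
$E{\left(K \right)} = i \sqrt{19}$ ($E{\left(K \right)} = \sqrt{-19 + 0} = \sqrt{-19} = i \sqrt{19}$)
$\frac{E{\left(H \right)}}{6769} = \frac{i \sqrt{19}}{6769}$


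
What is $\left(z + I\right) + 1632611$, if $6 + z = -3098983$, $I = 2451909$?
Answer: $985531$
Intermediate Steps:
$z = -3098989$ ($z = -6 - 3098983 = -3098989$)
$\left(z + I\right) + 1632611 = \left(-3098989 + 2451909\right) + 1632611 = -647080 + 1632611 = 985531$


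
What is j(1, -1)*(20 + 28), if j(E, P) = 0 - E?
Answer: -48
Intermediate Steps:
j(E, P) = -E
j(1, -1)*(20 + 28) = (-1*1)*(20 + 28) = -1*48 = -48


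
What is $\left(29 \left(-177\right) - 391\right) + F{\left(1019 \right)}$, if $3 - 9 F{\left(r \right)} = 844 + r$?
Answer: $- \frac{17192}{3} \approx -5730.7$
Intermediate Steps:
$F{\left(r \right)} = - \frac{841}{9} - \frac{r}{9}$ ($F{\left(r \right)} = \frac{1}{3} - \frac{844 + r}{9} = \frac{1}{3} - \left(\frac{844}{9} + \frac{r}{9}\right) = - \frac{841}{9} - \frac{r}{9}$)
$\left(29 \left(-177\right) - 391\right) + F{\left(1019 \right)} = \left(29 \left(-177\right) - 391\right) - \frac{620}{3} = \left(-5133 - 391\right) - \frac{620}{3} = -5524 - \frac{620}{3} = - \frac{17192}{3}$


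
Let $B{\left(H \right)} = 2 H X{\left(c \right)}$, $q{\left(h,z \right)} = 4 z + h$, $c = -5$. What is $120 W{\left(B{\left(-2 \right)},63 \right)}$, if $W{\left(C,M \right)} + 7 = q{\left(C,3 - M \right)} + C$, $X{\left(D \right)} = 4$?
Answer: $-33480$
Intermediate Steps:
$q{\left(h,z \right)} = h + 4 z$
$B{\left(H \right)} = 8 H$ ($B{\left(H \right)} = 2 H 4 = 8 H$)
$W{\left(C,M \right)} = 5 - 4 M + 2 C$ ($W{\left(C,M \right)} = -7 + \left(\left(C + 4 \left(3 - M\right)\right) + C\right) = -7 - \left(-12 - 2 C + 4 M\right) = -7 + \left(\left(12 + C - 4 M\right) + C\right) = -7 + \left(12 - 4 M + 2 C\right) = 5 - 4 M + 2 C$)
$120 W{\left(B{\left(-2 \right)},63 \right)} = 120 \left(5 - 252 + 2 \cdot 8 \left(-2\right)\right) = 120 \left(5 - 252 + 2 \left(-16\right)\right) = 120 \left(5 - 252 - 32\right) = 120 \left(-279\right) = -33480$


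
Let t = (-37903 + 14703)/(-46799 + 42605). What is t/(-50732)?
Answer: -2900/26596251 ≈ -0.00010904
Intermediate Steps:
t = 11600/2097 (t = -23200/(-4194) = -23200*(-1/4194) = 11600/2097 ≈ 5.5317)
t/(-50732) = (11600/2097)/(-50732) = (11600/2097)*(-1/50732) = -2900/26596251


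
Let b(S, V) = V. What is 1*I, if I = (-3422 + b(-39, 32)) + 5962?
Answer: 2572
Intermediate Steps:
I = 2572 (I = (-3422 + 32) + 5962 = -3390 + 5962 = 2572)
1*I = 1*2572 = 2572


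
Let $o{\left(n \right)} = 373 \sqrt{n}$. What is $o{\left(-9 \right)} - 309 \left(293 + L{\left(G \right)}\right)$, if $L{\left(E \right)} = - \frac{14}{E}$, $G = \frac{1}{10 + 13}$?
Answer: $8961 + 1119 i \approx 8961.0 + 1119.0 i$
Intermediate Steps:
$G = \frac{1}{23} \approx 0.043478$
$o{\left(-9 \right)} - 309 \left(293 + L{\left(G \right)}\right) = 373 \sqrt{-9} - 309 \left(293 - 14 \frac{1}{\frac{1}{23}}\right) = 373 \cdot 3 i - 309 \left(293 - 322\right) = 1119 i - 309 \left(293 - 322\right) = 1119 i - 309 \left(-29\right) = 1119 i - -8961 = 1119 i + 8961 = 8961 + 1119 i$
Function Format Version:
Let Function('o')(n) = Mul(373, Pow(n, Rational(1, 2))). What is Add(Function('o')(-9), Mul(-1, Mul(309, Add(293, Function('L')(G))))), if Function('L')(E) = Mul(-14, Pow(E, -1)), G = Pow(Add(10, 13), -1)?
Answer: Add(8961, Mul(1119, I)) ≈ Add(8961.0, Mul(1119.0, I))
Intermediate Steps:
G = Rational(1, 23) (G = Pow(23, -1) = Rational(1, 23) ≈ 0.043478)
Add(Function('o')(-9), Mul(-1, Mul(309, Add(293, Function('L')(G))))) = Add(Mul(373, Pow(-9, Rational(1, 2))), Mul(-1, Mul(309, Add(293, Mul(-14, Pow(Rational(1, 23), -1)))))) = Add(Mul(373, Mul(3, I)), Mul(-1, Mul(309, Add(293, Mul(-14, 23))))) = Add(Mul(1119, I), Mul(-1, Mul(309, Add(293, -322)))) = Add(Mul(1119, I), Mul(-1, Mul(309, -29))) = Add(Mul(1119, I), Mul(-1, -8961)) = Add(Mul(1119, I), 8961) = Add(8961, Mul(1119, I))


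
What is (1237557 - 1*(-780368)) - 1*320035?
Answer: 1697890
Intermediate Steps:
(1237557 - 1*(-780368)) - 1*320035 = (1237557 + 780368) - 320035 = 2017925 - 320035 = 1697890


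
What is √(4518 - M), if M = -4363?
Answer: √8881 ≈ 94.239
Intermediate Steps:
√(4518 - M) = √(4518 - 1*(-4363)) = √(4518 + 4363) = √8881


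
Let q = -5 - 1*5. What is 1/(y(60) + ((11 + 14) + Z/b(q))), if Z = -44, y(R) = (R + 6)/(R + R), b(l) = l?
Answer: 20/599 ≈ 0.033389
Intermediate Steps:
q = -10 (q = -5 - 5 = -10)
y(R) = (6 + R)/(2*R) (y(R) = (6 + R)/((2*R)) = (6 + R)*(1/(2*R)) = (6 + R)/(2*R))
1/(y(60) + ((11 + 14) + Z/b(q))) = 1/((1/2)*(6 + 60)/60 + ((11 + 14) - 44/(-10))) = 1/((1/2)*(1/60)*66 + (25 - 1/10*(-44))) = 1/(11/20 + (25 + 22/5)) = 1/(11/20 + 147/5) = 1/(599/20) = 20/599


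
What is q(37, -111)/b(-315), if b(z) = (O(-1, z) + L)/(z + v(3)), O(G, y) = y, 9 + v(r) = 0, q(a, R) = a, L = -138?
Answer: 3996/151 ≈ 26.464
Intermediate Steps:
v(r) = -9 (v(r) = -9 + 0 = -9)
b(z) = (-138 + z)/(-9 + z) (b(z) = (z - 138)/(z - 9) = (-138 + z)/(-9 + z))
q(37, -111)/b(-315) = 37/(((-138 - 315)/(-9 - 315))) = 37/((-453/(-324))) = 37/((-1/324*(-453))) = 37/(151/108) = 37*(108/151) = 3996/151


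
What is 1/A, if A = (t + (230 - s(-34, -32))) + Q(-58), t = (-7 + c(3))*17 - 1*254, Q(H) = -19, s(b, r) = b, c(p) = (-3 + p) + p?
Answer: -1/77 ≈ -0.012987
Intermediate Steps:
c(p) = -3 + 2*p
t = -322 (t = (-7 + (-3 + 2*3))*17 - 1*254 = (-7 + (-3 + 6))*17 - 254 = (-7 + 3)*17 - 254 = -4*17 - 254 = -68 - 254 = -322)
A = -77 (A = (-322 + (230 - 1*(-34))) - 19 = (-322 + (230 + 34)) - 19 = (-322 + 264) - 19 = -58 - 19 = -77)
1/A = 1/(-77) = -1/77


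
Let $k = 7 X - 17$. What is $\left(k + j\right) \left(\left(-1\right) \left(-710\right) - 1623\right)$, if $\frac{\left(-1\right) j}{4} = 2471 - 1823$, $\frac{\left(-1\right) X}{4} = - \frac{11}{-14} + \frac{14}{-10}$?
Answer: $\frac{11831567}{5} \approx 2.3663 \cdot 10^{6}$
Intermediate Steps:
$X = \frac{86}{35}$ ($X = - 4 \left(- \frac{11}{-14} + \frac{14}{-10}\right) = - 4 \left(\left(-11\right) \left(- \frac{1}{14}\right) + 14 \left(- \frac{1}{10}\right)\right) = - 4 \left(\frac{11}{14} - \frac{7}{5}\right) = \left(-4\right) \left(- \frac{43}{70}\right) = \frac{86}{35} \approx 2.4571$)
$j = -2592$ ($j = - 4 \left(2471 - 1823\right) = \left(-4\right) 648 = -2592$)
$k = \frac{1}{5}$ ($k = 7 \cdot \frac{86}{35} - 17 = \frac{86}{5} - 17 = \frac{1}{5} \approx 0.2$)
$\left(k + j\right) \left(\left(-1\right) \left(-710\right) - 1623\right) = \left(\frac{1}{5} - 2592\right) \left(\left(-1\right) \left(-710\right) - 1623\right) = - \frac{12959 \left(710 - 1623\right)}{5} = \left(- \frac{12959}{5}\right) \left(-913\right) = \frac{11831567}{5}$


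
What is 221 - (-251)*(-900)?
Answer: -225679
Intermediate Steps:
221 - (-251)*(-900) = 221 - 251*900 = 221 - 225900 = -225679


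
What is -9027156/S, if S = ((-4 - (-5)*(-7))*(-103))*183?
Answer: -3009052/245037 ≈ -12.280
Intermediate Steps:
S = 735111 (S = ((-4 - 5*7)*(-103))*183 = ((-4 - 35)*(-103))*183 = -39*(-103)*183 = 4017*183 = 735111)
-9027156/S = -9027156/735111 = -9027156*1/735111 = -3009052/245037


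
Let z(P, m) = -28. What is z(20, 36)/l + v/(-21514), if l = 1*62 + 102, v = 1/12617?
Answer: -1900095007/11129127658 ≈ -0.17073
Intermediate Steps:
v = 1/12617 ≈ 7.9258e-5
l = 164 (l = 62 + 102 = 164)
z(20, 36)/l + v/(-21514) = -28/164 + (1/12617)/(-21514) = -28*1/164 + (1/12617)*(-1/21514) = -7/41 - 1/271442138 = -1900095007/11129127658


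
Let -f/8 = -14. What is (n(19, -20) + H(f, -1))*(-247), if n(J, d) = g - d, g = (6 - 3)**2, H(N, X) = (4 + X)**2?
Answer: -9386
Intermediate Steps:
f = 112 (f = -8*(-14) = 112)
g = 9 (g = 3**2 = 9)
n(J, d) = 9 - d
(n(19, -20) + H(f, -1))*(-247) = ((9 - 1*(-20)) + (4 - 1)**2)*(-247) = ((9 + 20) + 3**2)*(-247) = (29 + 9)*(-247) = 38*(-247) = -9386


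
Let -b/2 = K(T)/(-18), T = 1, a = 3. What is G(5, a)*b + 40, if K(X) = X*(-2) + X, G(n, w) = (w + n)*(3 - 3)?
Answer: 40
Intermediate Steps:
G(n, w) = 0 (G(n, w) = (n + w)*0 = 0)
K(X) = -X (K(X) = -2*X + X = -X)
b = -1/9 (b = -2*(-1*1)/(-18) = -(-2)*(-1)/18 = -2*1/18 = -1/9 ≈ -0.11111)
G(5, a)*b + 40 = 0*(-1/9) + 40 = 0 + 40 = 40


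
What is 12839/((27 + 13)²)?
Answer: 12839/1600 ≈ 8.0244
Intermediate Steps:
12839/((27 + 13)²) = 12839/(40²) = 12839/1600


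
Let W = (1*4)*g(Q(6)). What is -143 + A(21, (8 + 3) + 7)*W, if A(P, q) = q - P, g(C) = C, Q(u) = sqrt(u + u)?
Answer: -143 - 24*sqrt(3) ≈ -184.57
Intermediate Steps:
Q(u) = sqrt(2)*sqrt(u) (Q(u) = sqrt(2*u) = sqrt(2)*sqrt(u))
W = 8*sqrt(3) (W = (1*4)*(sqrt(2)*sqrt(6)) = 4*(2*sqrt(3)) = 8*sqrt(3) ≈ 13.856)
-143 + A(21, (8 + 3) + 7)*W = -143 + (((8 + 3) + 7) - 1*21)*(8*sqrt(3)) = -143 + ((11 + 7) - 21)*(8*sqrt(3)) = -143 + (18 - 21)*(8*sqrt(3)) = -143 - 24*sqrt(3)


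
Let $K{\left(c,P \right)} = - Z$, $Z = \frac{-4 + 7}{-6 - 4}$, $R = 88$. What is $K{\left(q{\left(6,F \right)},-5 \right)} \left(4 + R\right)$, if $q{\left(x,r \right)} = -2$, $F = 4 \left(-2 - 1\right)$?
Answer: $\frac{138}{5} \approx 27.6$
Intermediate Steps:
$F = -12$ ($F = 4 \left(-3\right) = -12$)
$Z = - \frac{3}{10}$ ($Z = \frac{3}{-10} = 3 \left(- \frac{1}{10}\right) = - \frac{3}{10} \approx -0.3$)
$K{\left(c,P \right)} = \frac{3}{10}$ ($K{\left(c,P \right)} = \left(-1\right) \left(- \frac{3}{10}\right) = \frac{3}{10}$)
$K{\left(q{\left(6,F \right)},-5 \right)} \left(4 + R\right) = \frac{3 \left(4 + 88\right)}{10} = \frac{3}{10} \cdot 92 = \frac{138}{5}$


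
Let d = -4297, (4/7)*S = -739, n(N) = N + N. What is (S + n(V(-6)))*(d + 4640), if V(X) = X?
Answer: -1790803/4 ≈ -4.4770e+5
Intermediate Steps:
n(N) = 2*N
S = -5173/4 (S = (7/4)*(-739) = -5173/4 ≈ -1293.3)
(S + n(V(-6)))*(d + 4640) = (-5173/4 + 2*(-6))*(-4297 + 4640) = (-5173/4 - 12)*343 = -5221/4*343 = -1790803/4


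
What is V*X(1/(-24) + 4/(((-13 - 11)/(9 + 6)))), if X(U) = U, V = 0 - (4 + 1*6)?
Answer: 305/12 ≈ 25.417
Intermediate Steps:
V = -10 (V = 0 - (4 + 6) = 0 - 1*10 = 0 - 10 = -10)
V*X(1/(-24) + 4/(((-13 - 11)/(9 + 6)))) = -10*(1/(-24) + 4/(((-13 - 11)/(9 + 6)))) = -10*(1*(-1/24) + 4/((-24/15))) = -10*(-1/24 + 4/((-24*1/15))) = -10*(-1/24 + 4/(-8/5)) = -10*(-1/24 + 4*(-5/8)) = -10*(-1/24 - 5/2) = -10*(-61/24) = 305/12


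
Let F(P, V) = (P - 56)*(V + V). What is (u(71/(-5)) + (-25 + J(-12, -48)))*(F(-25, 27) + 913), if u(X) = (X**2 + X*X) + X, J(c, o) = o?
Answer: -27348822/25 ≈ -1.0940e+6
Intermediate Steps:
u(X) = X + 2*X**2 (u(X) = (X**2 + X**2) + X = 2*X**2 + X = X + 2*X**2)
F(P, V) = 2*V*(-56 + P) (F(P, V) = (-56 + P)*(2*V) = 2*V*(-56 + P))
(u(71/(-5)) + (-25 + J(-12, -48)))*(F(-25, 27) + 913) = ((71/(-5))*(1 + 2*(71/(-5))) + (-25 - 48))*(2*27*(-56 - 25) + 913) = ((71*(-1/5))*(1 + 2*(71*(-1/5))) - 73)*(2*27*(-81) + 913) = (-71*(1 + 2*(-71/5))/5 - 73)*(-4374 + 913) = (-71*(1 - 142/5)/5 - 73)*(-3461) = (-71/5*(-137/5) - 73)*(-3461) = (9727/25 - 73)*(-3461) = (7902/25)*(-3461) = -27348822/25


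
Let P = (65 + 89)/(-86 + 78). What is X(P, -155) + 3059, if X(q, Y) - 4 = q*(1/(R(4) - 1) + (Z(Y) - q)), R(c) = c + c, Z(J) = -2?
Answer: 43651/16 ≈ 2728.2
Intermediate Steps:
P = -77/4 (P = 154/(-8) = 154*(-⅛) = -77/4 ≈ -19.250)
R(c) = 2*c
X(q, Y) = 4 + q*(-13/7 - q) (X(q, Y) = 4 + q*(1/(2*4 - 1) + (-2 - q)) = 4 + q*(1/(8 - 1) + (-2 - q)) = 4 + q*(1/7 + (-2 - q)) = 4 + q*(⅐ + (-2 - q)) = 4 + q*(-13/7 - q))
X(P, -155) + 3059 = (4 - (-77/4)² - 13/7*(-77/4)) + 3059 = (4 - 1*5929/16 + 143/4) + 3059 = (4 - 5929/16 + 143/4) + 3059 = -5293/16 + 3059 = 43651/16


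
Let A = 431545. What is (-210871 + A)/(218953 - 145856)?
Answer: 220674/73097 ≈ 3.0189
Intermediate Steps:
(-210871 + A)/(218953 - 145856) = (-210871 + 431545)/(218953 - 145856) = 220674/73097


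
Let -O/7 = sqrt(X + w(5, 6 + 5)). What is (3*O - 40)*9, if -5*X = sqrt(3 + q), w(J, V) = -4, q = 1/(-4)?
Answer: -360 - 189*I*sqrt(400 + 10*sqrt(11))/10 ≈ -360.0 - 393.36*I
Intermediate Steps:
q = -1/4 ≈ -0.25000
X = -sqrt(11)/10 (X = -sqrt(3 - 1/4)/5 = -sqrt(11)/10 ≈ -0.33166)
O = -7*sqrt(-4 - sqrt(11)/10) (O = -7*sqrt(-sqrt(11)/10 - 4) = -7*sqrt(-4 - sqrt(11)/10) ≈ -14.569*I)
(3*O - 40)*9 = (3*(-7*I*sqrt(400 + 10*sqrt(11))/10) - 40)*9 = (-21*I*sqrt(400 + 10*sqrt(11))/10 - 40)*9 = (-40 - 21*I*sqrt(400 + 10*sqrt(11))/10)*9 = -360 - 189*I*sqrt(400 + 10*sqrt(11))/10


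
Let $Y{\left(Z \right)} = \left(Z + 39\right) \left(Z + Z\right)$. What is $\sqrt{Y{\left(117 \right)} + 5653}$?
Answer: $\sqrt{42157} \approx 205.32$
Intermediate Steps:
$Y{\left(Z \right)} = 2 Z \left(39 + Z\right)$ ($Y{\left(Z \right)} = \left(39 + Z\right) 2 Z = 2 Z \left(39 + Z\right)$)
$\sqrt{Y{\left(117 \right)} + 5653} = \sqrt{2 \cdot 117 \left(39 + 117\right) + 5653} = \sqrt{2 \cdot 117 \cdot 156 + 5653} = \sqrt{36504 + 5653} = \sqrt{42157}$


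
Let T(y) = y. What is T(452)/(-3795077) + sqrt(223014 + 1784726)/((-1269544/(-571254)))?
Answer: -452/3795077 + 285627*sqrt(501935)/317386 ≈ 637.58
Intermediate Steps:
T(452)/(-3795077) + sqrt(223014 + 1784726)/((-1269544/(-571254))) = 452/(-3795077) + sqrt(223014 + 1784726)/((-1269544/(-571254))) = 452*(-1/3795077) + sqrt(2007740)/((-1269544*(-1/571254))) = -452/3795077 + (2*sqrt(501935))/(634772/285627) = -452/3795077 + (2*sqrt(501935))*(285627/634772) = -452/3795077 + 285627*sqrt(501935)/317386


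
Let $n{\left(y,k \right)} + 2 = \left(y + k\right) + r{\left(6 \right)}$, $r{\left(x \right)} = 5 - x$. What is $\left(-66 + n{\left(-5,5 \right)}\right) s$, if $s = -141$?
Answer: $9729$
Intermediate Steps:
$n{\left(y,k \right)} = -3 + k + y$ ($n{\left(y,k \right)} = -2 + \left(\left(y + k\right) + \left(5 - 6\right)\right) = -2 + \left(\left(k + y\right) + \left(5 - 6\right)\right) = -2 - \left(1 - k - y\right) = -2 + \left(-1 + k + y\right) = -3 + k + y$)
$\left(-66 + n{\left(-5,5 \right)}\right) s = \left(-66 - 3\right) \left(-141\right) = \left(-69\right) \left(-141\right) = 9729$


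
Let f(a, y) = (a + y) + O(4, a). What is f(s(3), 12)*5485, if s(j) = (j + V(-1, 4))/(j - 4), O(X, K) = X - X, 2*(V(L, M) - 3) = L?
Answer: 71305/2 ≈ 35653.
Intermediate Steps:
V(L, M) = 3 + L/2
O(X, K) = 0
s(j) = (5/2 + j)/(-4 + j) (s(j) = (j + (3 + (½)*(-1)))/(j - 4) = (j + (3 - ½))/(-4 + j) = (j + 5/2)/(-4 + j) = (5/2 + j)/(-4 + j))
f(a, y) = a + y (f(a, y) = (a + y) + 0 = a + y)
f(s(3), 12)*5485 = ((5/2 + 3)/(-4 + 3) + 12)*5485 = ((11/2)/(-1) + 12)*5485 = (-1*11/2 + 12)*5485 = (-11/2 + 12)*5485 = (13/2)*5485 = 71305/2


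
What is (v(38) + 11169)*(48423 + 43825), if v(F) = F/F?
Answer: 1030410160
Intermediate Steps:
v(F) = 1
(v(38) + 11169)*(48423 + 43825) = (1 + 11169)*(48423 + 43825) = 11170*92248 = 1030410160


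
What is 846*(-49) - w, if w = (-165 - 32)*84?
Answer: -24906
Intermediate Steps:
w = -16548 (w = -197*84 = -16548)
846*(-49) - w = 846*(-49) - 1*(-16548) = -41454 + 16548 = -24906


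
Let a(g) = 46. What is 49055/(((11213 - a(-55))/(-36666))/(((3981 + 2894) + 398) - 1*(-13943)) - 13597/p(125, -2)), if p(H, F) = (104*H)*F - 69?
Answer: 76522885982303040/813607293193 ≈ 94054.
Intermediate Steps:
p(H, F) = -69 + 104*F*H (p(H, F) = 104*F*H - 69 = -69 + 104*F*H)
49055/(((11213 - a(-55))/(-36666))/(((3981 + 2894) + 398) - 1*(-13943)) - 13597/p(125, -2)) = 49055/(((11213 - 1*46)/(-36666))/(((3981 + 2894) + 398) - 1*(-13943)) - 13597/(-69 + 104*(-2)*125)) = 49055/(((11213 - 46)*(-1/36666))/((6875 + 398) + 13943) - 13597/(-69 - 26000)) = 49055/((11167*(-1/36666))/(7273 + 13943) - 13597/(-26069)) = 49055/(-11167/36666/21216 - 13597*(-1/26069)) = 49055/(-11167/36666*1/21216 + 13597/26069) = 49055/(-859/59838912 + 13597/26069) = 49055/(813607293193/1559940596928) = 49055*(1559940596928/813607293193) = 76522885982303040/813607293193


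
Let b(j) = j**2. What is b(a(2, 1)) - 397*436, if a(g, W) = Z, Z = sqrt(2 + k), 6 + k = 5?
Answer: -173091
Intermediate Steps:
k = -1 (k = -6 + 5 = -1)
Z = 1 (Z = sqrt(2 - 1) = sqrt(1) = 1)
a(g, W) = 1
b(a(2, 1)) - 397*436 = 1**2 - 397*436 = 1 - 173092 = -173091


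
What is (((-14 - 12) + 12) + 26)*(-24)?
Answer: -288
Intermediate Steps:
(((-14 - 12) + 12) + 26)*(-24) = ((-26 + 12) + 26)*(-24) = (-14 + 26)*(-24) = 12*(-24) = -288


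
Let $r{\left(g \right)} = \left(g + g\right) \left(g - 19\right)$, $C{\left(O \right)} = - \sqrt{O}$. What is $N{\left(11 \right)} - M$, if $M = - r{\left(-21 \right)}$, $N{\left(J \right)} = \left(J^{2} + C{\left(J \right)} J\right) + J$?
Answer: $1812 - 11 \sqrt{11} \approx 1775.5$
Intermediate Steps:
$r{\left(g \right)} = 2 g \left(-19 + g\right)$
$N{\left(J \right)} = J + J^{2} - J^{\frac{3}{2}}$ ($N{\left(J \right)} = \left(J^{2} + - \sqrt{J} J\right) + J = \left(J^{2} - J^{\frac{3}{2}}\right) + J = J + J^{2} - J^{\frac{3}{2}}$)
$M = -1680$ ($M = - 2 \left(-21\right) \left(-19 - 21\right) = - 2 \left(-21\right) \left(-40\right) = \left(-1\right) 1680 = -1680$)
$N{\left(11 \right)} - M = 11 \left(1 + 11 - \sqrt{11}\right) - -1680 = 11 \left(12 - \sqrt{11}\right) + 1680 = \left(132 - 11 \sqrt{11}\right) + 1680 = 1812 - 11 \sqrt{11}$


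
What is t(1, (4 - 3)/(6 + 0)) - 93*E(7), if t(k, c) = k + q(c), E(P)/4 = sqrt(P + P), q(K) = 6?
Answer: 7 - 372*sqrt(14) ≈ -1384.9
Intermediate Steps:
E(P) = 4*sqrt(2)*sqrt(P) (E(P) = 4*sqrt(P + P) = 4*sqrt(2*P) = 4*(sqrt(2)*sqrt(P)) = 4*sqrt(2)*sqrt(P))
t(k, c) = 6 + k (t(k, c) = k + 6 = 6 + k)
t(1, (4 - 3)/(6 + 0)) - 93*E(7) = (6 + 1) - 372*sqrt(2)*sqrt(7) = 7 - 372*sqrt(14)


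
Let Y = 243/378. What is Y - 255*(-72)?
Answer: 257049/14 ≈ 18361.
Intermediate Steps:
Y = 9/14 (Y = 243*(1/378) = 9/14 ≈ 0.64286)
Y - 255*(-72) = 9/14 - 255*(-72) = 9/14 + 18360 = 257049/14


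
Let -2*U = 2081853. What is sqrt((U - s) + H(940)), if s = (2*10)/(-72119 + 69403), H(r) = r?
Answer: I*sqrt(1917905650206)/1358 ≈ 1019.8*I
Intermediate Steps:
U = -2081853/2 (U = -1/2*2081853 = -2081853/2 ≈ -1.0409e+6)
s = -5/679 (s = 20/(-2716) = 20*(-1/2716) = -5/679 ≈ -0.0073638)
sqrt((U - s) + H(940)) = sqrt((-2081853/2 - 1*(-5/679)) + 940) = sqrt((-2081853/2 + 5/679) + 940) = sqrt(-1413578177/1358 + 940) = sqrt(-1412301657/1358) = I*sqrt(1917905650206)/1358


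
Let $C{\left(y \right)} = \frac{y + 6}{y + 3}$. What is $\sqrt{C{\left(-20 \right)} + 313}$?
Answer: $\frac{\sqrt{90695}}{17} \approx 17.715$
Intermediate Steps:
$C{\left(y \right)} = \frac{6 + y}{3 + y}$
$\sqrt{C{\left(-20 \right)} + 313} = \sqrt{\frac{6 - 20}{3 - 20} + 313} = \sqrt{\frac{1}{-17} \left(-14\right) + 313} = \sqrt{\left(- \frac{1}{17}\right) \left(-14\right) + 313} = \sqrt{\frac{14}{17} + 313} = \sqrt{\frac{5335}{17}} = \frac{\sqrt{90695}}{17}$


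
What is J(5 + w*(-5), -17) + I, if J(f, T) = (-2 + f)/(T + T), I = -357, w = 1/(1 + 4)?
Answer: -6070/17 ≈ -357.06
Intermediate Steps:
w = ⅕ (w = 1/5 = ⅕ ≈ 0.20000)
J(f, T) = (-2 + f)/(2*T) (J(f, T) = (-2 + f)/((2*T)) = (-2 + f)*(1/(2*T)) = (-2 + f)/(2*T))
J(5 + w*(-5), -17) + I = (½)*(-2 + (5 + (⅕)*(-5)))/(-17) - 357 = (½)*(-1/17)*(-2 + (5 - 1)) - 357 = (½)*(-1/17)*(-2 + 4) - 357 = (½)*(-1/17)*2 - 357 = -1/17 - 357 = -6070/17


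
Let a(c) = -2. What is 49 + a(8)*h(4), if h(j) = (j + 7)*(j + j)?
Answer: -127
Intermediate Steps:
h(j) = 2*j*(7 + j) (h(j) = (7 + j)*(2*j) = 2*j*(7 + j))
49 + a(8)*h(4) = 49 - 4*4*(7 + 4) = 49 - 4*4*11 = 49 - 2*88 = 49 - 176 = -127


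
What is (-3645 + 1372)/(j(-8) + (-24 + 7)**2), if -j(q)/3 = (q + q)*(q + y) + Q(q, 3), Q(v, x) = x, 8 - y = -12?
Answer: -2273/856 ≈ -2.6554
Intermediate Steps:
y = 20 (y = 8 - 1*(-12) = 8 + 12 = 20)
j(q) = -9 - 6*q*(20 + q) (j(q) = -3*((q + q)*(q + 20) + 3) = -3*((2*q)*(20 + q) + 3) = -3*(2*q*(20 + q) + 3) = -3*(3 + 2*q*(20 + q)) = -9 - 6*q*(20 + q))
(-3645 + 1372)/(j(-8) + (-24 + 7)**2) = (-3645 + 1372)/((-9 - 120*(-8) - 6*(-8)**2) + (-24 + 7)**2) = -2273/((-9 + 960 - 6*64) + (-17)**2) = -2273/((-9 + 960 - 384) + 289) = -2273/(567 + 289) = -2273/856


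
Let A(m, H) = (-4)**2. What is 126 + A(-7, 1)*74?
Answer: 1310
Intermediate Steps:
A(m, H) = 16
126 + A(-7, 1)*74 = 126 + 16*74 = 126 + 1184 = 1310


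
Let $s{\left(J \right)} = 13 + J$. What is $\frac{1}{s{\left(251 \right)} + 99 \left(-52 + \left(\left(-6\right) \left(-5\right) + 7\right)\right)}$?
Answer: $- \frac{1}{1221} \approx -0.000819$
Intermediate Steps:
$\frac{1}{s{\left(251 \right)} + 99 \left(-52 + \left(\left(-6\right) \left(-5\right) + 7\right)\right)} = \frac{1}{\left(13 + 251\right) + 99 \left(-52 + \left(\left(-6\right) \left(-5\right) + 7\right)\right)} = \frac{1}{264 + 99 \left(-52 + \left(30 + 7\right)\right)} = \frac{1}{264 + 99 \left(-52 + 37\right)} = \frac{1}{264 + 99 \left(-15\right)} = \frac{1}{264 - 1485} = \frac{1}{-1221} = - \frac{1}{1221}$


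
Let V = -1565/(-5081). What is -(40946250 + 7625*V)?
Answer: -208059829375/5081 ≈ -4.0949e+7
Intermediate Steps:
V = 1565/5081 (V = -1565*(-1/5081) = 1565/5081 ≈ 0.30801)
-(40946250 + 7625*V) = -7625/(1/(1565/5081 + 5370)) = -7625/(1/(27286535/5081)) = -7625/5081/27286535 = -7625*27286535/5081 = -208059829375/5081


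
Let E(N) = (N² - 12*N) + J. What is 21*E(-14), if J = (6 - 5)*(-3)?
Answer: 7581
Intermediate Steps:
J = -3 (J = 1*(-3) = -3)
E(N) = -3 + N² - 12*N (E(N) = (N² - 12*N) - 3 = -3 + N² - 12*N)
21*E(-14) = 21*(-3 + (-14)² - 12*(-14)) = 21*(-3 + 196 + 168) = 21*361 = 7581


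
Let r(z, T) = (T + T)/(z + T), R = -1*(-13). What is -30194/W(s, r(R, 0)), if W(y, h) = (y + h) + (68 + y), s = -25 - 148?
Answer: 15097/139 ≈ 108.61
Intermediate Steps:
R = 13
r(z, T) = 2*T/(T + z) (r(z, T) = (2*T)/(T + z) = 2*T/(T + z))
s = -173
W(y, h) = 68 + h + 2*y (W(y, h) = (h + y) + (68 + y) = 68 + h + 2*y)
-30194/W(s, r(R, 0)) = -30194/(68 + 2*0/(0 + 13) + 2*(-173)) = -30194/(68 + 2*0/13 - 346) = -30194/(68 + 2*0*(1/13) - 346) = -30194/(68 + 0 - 346) = -30194/(-278) = -30194*(-1/278) = 15097/139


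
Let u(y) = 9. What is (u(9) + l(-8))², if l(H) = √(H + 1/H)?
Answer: (36 + I*√130)²/16 ≈ 72.875 + 51.308*I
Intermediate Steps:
(u(9) + l(-8))² = (9 + √(-8 + 1/(-8)))² = (9 + √(-8 - ⅛))² = (9 + √(-65/8))² = (9 + I*√130/4)²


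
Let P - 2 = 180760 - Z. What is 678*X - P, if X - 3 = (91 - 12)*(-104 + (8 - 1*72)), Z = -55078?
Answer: -9232222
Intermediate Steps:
X = -13269 (X = 3 + (91 - 12)*(-104 + (8 - 1*72)) = 3 + 79*(-104 + (8 - 72)) = 3 + 79*(-104 - 64) = 3 + 79*(-168) = 3 - 13272 = -13269)
P = 235840 (P = 2 + (180760 - 1*(-55078)) = 2 + (180760 + 55078) = 2 + 235838 = 235840)
678*X - P = 678*(-13269) - 1*235840 = -8996382 - 235840 = -9232222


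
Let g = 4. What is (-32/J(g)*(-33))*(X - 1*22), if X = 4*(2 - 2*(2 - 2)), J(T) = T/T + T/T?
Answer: -7392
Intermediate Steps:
J(T) = 2 (J(T) = 1 + 1 = 2)
X = 8 (X = 4*(2 - 2*0) = 4*(2 + 0) = 4*2 = 8)
(-32/J(g)*(-33))*(X - 1*22) = (-32/2*(-33))*(8 - 1*22) = (-32*½*(-33))*(8 - 22) = -16*(-33)*(-14) = 528*(-14) = -7392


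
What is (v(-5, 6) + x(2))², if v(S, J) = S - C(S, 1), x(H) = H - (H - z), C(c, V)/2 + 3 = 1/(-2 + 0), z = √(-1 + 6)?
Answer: (2 + √5)² ≈ 17.944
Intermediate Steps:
z = √5 ≈ 2.2361
C(c, V) = -7 (C(c, V) = -6 + 2/(-2 + 0) = -6 + 2/(-2) = -6 + 2*(-½) = -6 - 1 = -7)
x(H) = √5 (x(H) = H - (H - √5) = H + (√5 - H) = √5)
v(S, J) = 7 + S (v(S, J) = S - 1*(-7) = S + 7 = 7 + S)
(v(-5, 6) + x(2))² = ((7 - 5) + √5)² = (2 + √5)²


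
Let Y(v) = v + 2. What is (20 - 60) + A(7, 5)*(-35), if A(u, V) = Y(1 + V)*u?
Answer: -2000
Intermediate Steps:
Y(v) = 2 + v
A(u, V) = u*(3 + V) (A(u, V) = (2 + (1 + V))*u = (3 + V)*u = u*(3 + V))
(20 - 60) + A(7, 5)*(-35) = (20 - 60) + (7*(3 + 5))*(-35) = -40 + (7*8)*(-35) = -40 + 56*(-35) = -40 - 1960 = -2000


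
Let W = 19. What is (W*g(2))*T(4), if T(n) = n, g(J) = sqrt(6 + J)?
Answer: 152*sqrt(2) ≈ 214.96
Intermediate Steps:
(W*g(2))*T(4) = (19*sqrt(6 + 2))*4 = (19*sqrt(8))*4 = (19*(2*sqrt(2)))*4 = (38*sqrt(2))*4 = 152*sqrt(2)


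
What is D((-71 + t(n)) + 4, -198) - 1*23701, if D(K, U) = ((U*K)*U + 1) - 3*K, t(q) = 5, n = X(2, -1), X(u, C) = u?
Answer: -2454162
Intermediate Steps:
n = 2
D(K, U) = 1 - 3*K + K*U² (D(K, U) = ((K*U)*U + 1) - 3*K = (K*U² + 1) - 3*K = (1 + K*U²) - 3*K = 1 - 3*K + K*U²)
D((-71 + t(n)) + 4, -198) - 1*23701 = (1 - 3*((-71 + 5) + 4) + ((-71 + 5) + 4)*(-198)²) - 1*23701 = (1 - 3*(-66 + 4) + (-66 + 4)*39204) - 23701 = (1 - 3*(-62) - 62*39204) - 23701 = (1 + 186 - 2430648) - 23701 = -2430461 - 23701 = -2454162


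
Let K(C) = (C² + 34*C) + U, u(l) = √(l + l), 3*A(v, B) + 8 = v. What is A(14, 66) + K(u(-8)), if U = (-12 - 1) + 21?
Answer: -6 + 136*I ≈ -6.0 + 136.0*I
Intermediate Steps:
A(v, B) = -8/3 + v/3
u(l) = √2*√l (u(l) = √(2*l) = √2*√l)
U = 8 (U = -13 + 21 = 8)
K(C) = 8 + C² + 34*C (K(C) = (C² + 34*C) + 8 = 8 + C² + 34*C)
A(14, 66) + K(u(-8)) = (-8/3 + (⅓)*14) + (8 + (√2*√(-8))² + 34*(√2*√(-8))) = (-8/3 + 14/3) + (8 + (√2*(2*I*√2))² + 34*(√2*(2*I*√2))) = 2 + (8 + (4*I)² + 34*(4*I)) = 2 + (8 - 16 + 136*I) = 2 + (-8 + 136*I) = -6 + 136*I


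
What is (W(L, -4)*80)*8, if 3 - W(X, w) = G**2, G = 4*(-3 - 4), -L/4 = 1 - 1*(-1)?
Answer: -499840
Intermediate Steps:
L = -8 (L = -4*(1 - 1*(-1)) = -4*(1 + 1) = -4*2 = -8)
G = -28 (G = 4*(-7) = -28)
W(X, w) = -781 (W(X, w) = 3 - 1*(-28)**2 = 3 - 1*784 = 3 - 784 = -781)
(W(L, -4)*80)*8 = -781*80*8 = -62480*8 = -499840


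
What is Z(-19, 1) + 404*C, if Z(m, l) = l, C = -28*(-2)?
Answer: 22625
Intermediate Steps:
C = 56
Z(-19, 1) + 404*C = 1 + 404*56 = 1 + 22624 = 22625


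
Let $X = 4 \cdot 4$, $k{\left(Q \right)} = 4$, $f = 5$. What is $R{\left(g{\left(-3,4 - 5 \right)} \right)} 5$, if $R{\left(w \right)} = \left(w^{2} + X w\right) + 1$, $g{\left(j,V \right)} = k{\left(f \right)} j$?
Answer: $-235$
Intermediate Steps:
$X = 16$
$g{\left(j,V \right)} = 4 j$
$R{\left(w \right)} = 1 + w^{2} + 16 w$ ($R{\left(w \right)} = \left(w^{2} + 16 w\right) + 1 = 1 + w^{2} + 16 w$)
$R{\left(g{\left(-3,4 - 5 \right)} \right)} 5 = \left(1 + \left(4 \left(-3\right)\right)^{2} + 16 \cdot 4 \left(-3\right)\right) 5 = \left(1 + \left(-12\right)^{2} + 16 \left(-12\right)\right) 5 = \left(1 + 144 - 192\right) 5 = \left(-47\right) 5 = -235$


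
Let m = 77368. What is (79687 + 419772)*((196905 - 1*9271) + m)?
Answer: 132357633918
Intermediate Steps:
(79687 + 419772)*((196905 - 1*9271) + m) = (79687 + 419772)*((196905 - 1*9271) + 77368) = 499459*((196905 - 9271) + 77368) = 499459*(187634 + 77368) = 499459*265002 = 132357633918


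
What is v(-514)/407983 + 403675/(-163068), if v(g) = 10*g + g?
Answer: -165614523997/66528971844 ≈ -2.4894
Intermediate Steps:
v(g) = 11*g
v(-514)/407983 + 403675/(-163068) = (11*(-514))/407983 + 403675/(-163068) = -5654*1/407983 + 403675*(-1/163068) = -5654/407983 - 403675/163068 = -165614523997/66528971844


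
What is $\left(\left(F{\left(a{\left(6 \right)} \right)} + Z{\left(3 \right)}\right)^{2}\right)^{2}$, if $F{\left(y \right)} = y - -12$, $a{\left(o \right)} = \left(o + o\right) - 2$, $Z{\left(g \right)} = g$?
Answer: $390625$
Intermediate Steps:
$a{\left(o \right)} = -2 + 2 o$ ($a{\left(o \right)} = 2 o - 2 = -2 + 2 o$)
$F{\left(y \right)} = 12 + y$ ($F{\left(y \right)} = y + 12 = 12 + y$)
$\left(\left(F{\left(a{\left(6 \right)} \right)} + Z{\left(3 \right)}\right)^{2}\right)^{2} = \left(\left(\left(12 + \left(-2 + 2 \cdot 6\right)\right) + 3\right)^{2}\right)^{2} = \left(\left(\left(12 + \left(-2 + 12\right)\right) + 3\right)^{2}\right)^{2} = \left(\left(\left(12 + 10\right) + 3\right)^{2}\right)^{2} = \left(\left(22 + 3\right)^{2}\right)^{2} = \left(25^{2}\right)^{2} = 625^{2} = 390625$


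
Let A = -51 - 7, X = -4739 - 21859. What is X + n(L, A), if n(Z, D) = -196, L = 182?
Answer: -26794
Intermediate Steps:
X = -26598
A = -58
X + n(L, A) = -26598 - 196 = -26794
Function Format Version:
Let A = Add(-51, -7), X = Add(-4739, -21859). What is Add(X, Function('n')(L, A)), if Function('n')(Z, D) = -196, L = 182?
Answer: -26794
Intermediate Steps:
X = -26598
A = -58
Add(X, Function('n')(L, A)) = Add(-26598, -196) = -26794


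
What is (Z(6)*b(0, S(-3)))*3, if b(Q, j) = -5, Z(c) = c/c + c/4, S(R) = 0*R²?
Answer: -75/2 ≈ -37.500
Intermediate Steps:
S(R) = 0
Z(c) = 1 + c/4 (Z(c) = 1 + c*(¼) = 1 + c/4)
(Z(6)*b(0, S(-3)))*3 = ((1 + (¼)*6)*(-5))*3 = ((1 + 3/2)*(-5))*3 = ((5/2)*(-5))*3 = -25/2*3 = -75/2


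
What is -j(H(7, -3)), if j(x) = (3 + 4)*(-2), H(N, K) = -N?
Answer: 14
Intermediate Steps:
j(x) = -14 (j(x) = 7*(-2) = -14)
-j(H(7, -3)) = -1*(-14) = 14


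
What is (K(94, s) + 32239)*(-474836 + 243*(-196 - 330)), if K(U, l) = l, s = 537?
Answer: -19752587504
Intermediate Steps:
(K(94, s) + 32239)*(-474836 + 243*(-196 - 330)) = (537 + 32239)*(-474836 + 243*(-196 - 330)) = 32776*(-474836 + 243*(-526)) = 32776*(-474836 - 127818) = 32776*(-602654) = -19752587504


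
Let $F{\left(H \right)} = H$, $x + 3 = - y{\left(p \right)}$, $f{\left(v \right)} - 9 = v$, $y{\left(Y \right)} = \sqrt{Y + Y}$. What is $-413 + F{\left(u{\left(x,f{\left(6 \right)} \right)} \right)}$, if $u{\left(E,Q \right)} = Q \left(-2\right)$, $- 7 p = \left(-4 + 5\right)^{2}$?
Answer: $-443$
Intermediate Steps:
$p = - \frac{1}{7}$ ($p = - \frac{\left(-4 + 5\right)^{2}}{7} = - \frac{1^{2}}{7} = \left(- \frac{1}{7}\right) 1 = - \frac{1}{7} \approx -0.14286$)
$y{\left(Y \right)} = \sqrt{2} \sqrt{Y}$ ($y{\left(Y \right)} = \sqrt{2 Y} = \sqrt{2} \sqrt{Y}$)
$f{\left(v \right)} = 9 + v$
$x = -3 - \frac{i \sqrt{14}}{7}$ ($x = -3 - \sqrt{2} \sqrt{- \frac{1}{7}} = -3 - \sqrt{2} \frac{i \sqrt{7}}{7} = -3 - \frac{i \sqrt{14}}{7} \approx -3.0 - 0.53452 i$)
$u{\left(E,Q \right)} = - 2 Q$
$-413 + F{\left(u{\left(x,f{\left(6 \right)} \right)} \right)} = -413 - 2 \left(9 + 6\right) = -413 - 30 = -443$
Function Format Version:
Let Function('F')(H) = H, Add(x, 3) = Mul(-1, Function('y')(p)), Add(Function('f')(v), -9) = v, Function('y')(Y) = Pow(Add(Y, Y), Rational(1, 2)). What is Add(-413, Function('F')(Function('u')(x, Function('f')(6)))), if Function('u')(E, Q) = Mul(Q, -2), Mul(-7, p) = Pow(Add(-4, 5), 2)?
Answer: -443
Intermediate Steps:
p = Rational(-1, 7) (p = Mul(Rational(-1, 7), Pow(Add(-4, 5), 2)) = Mul(Rational(-1, 7), Pow(1, 2)) = Mul(Rational(-1, 7), 1) = Rational(-1, 7) ≈ -0.14286)
Function('y')(Y) = Mul(Pow(2, Rational(1, 2)), Pow(Y, Rational(1, 2))) (Function('y')(Y) = Pow(Mul(2, Y), Rational(1, 2)) = Mul(Pow(2, Rational(1, 2)), Pow(Y, Rational(1, 2))))
Function('f')(v) = Add(9, v)
x = Add(-3, Mul(Rational(-1, 7), I, Pow(14, Rational(1, 2)))) (x = Add(-3, Mul(-1, Mul(Pow(2, Rational(1, 2)), Pow(Rational(-1, 7), Rational(1, 2))))) = Add(-3, Mul(-1, Mul(Pow(2, Rational(1, 2)), Mul(Rational(1, 7), I, Pow(7, Rational(1, 2)))))) = Add(-3, Mul(-1, Mul(Rational(1, 7), I, Pow(14, Rational(1, 2))))) = Add(-3, Mul(Rational(-1, 7), I, Pow(14, Rational(1, 2)))) ≈ Add(-3.0000, Mul(-0.53452, I)))
Function('u')(E, Q) = Mul(-2, Q)
Add(-413, Function('F')(Function('u')(x, Function('f')(6)))) = Add(-413, Mul(-2, Add(9, 6))) = Add(-413, Mul(-2, 15)) = Add(-413, -30) = -443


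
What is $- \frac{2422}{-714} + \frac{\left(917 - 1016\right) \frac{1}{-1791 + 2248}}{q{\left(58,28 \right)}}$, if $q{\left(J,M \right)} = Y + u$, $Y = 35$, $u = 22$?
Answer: $\frac{1500476}{442833} \approx 3.3884$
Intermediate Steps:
$q{\left(J,M \right)} = 57$ ($q{\left(J,M \right)} = 35 + 22 = 57$)
$- \frac{2422}{-714} + \frac{\left(917 - 1016\right) \frac{1}{-1791 + 2248}}{q{\left(58,28 \right)}} = - \frac{2422}{-714} + \frac{\left(917 - 1016\right) \frac{1}{-1791 + 2248}}{57} = \left(-2422\right) \left(- \frac{1}{714}\right) + - \frac{99}{457} \cdot \frac{1}{57} = \frac{173}{51} + \left(-99\right) \frac{1}{457} \cdot \frac{1}{57} = \frac{173}{51} - \frac{33}{8683} = \frac{1500476}{442833}$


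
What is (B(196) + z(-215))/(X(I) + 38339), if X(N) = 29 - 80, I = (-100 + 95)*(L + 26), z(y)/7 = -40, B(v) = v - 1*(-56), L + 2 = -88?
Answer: -7/9572 ≈ -0.00073130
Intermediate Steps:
L = -90 (L = -2 - 88 = -90)
B(v) = 56 + v (B(v) = v + 56 = 56 + v)
z(y) = -280 (z(y) = 7*(-40) = -280)
I = 320 (I = (-100 + 95)*(-90 + 26) = -5*(-64) = 320)
X(N) = -51
(B(196) + z(-215))/(X(I) + 38339) = ((56 + 196) - 280)/(-51 + 38339) = (252 - 280)/38288 = -28*1/38288 = -7/9572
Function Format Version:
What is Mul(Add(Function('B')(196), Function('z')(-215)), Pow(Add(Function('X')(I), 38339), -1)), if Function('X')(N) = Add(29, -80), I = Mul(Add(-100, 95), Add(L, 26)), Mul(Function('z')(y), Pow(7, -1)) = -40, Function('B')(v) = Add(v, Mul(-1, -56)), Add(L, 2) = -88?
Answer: Rational(-7, 9572) ≈ -0.00073130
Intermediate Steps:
L = -90 (L = Add(-2, -88) = -90)
Function('B')(v) = Add(56, v) (Function('B')(v) = Add(v, 56) = Add(56, v))
Function('z')(y) = -280 (Function('z')(y) = Mul(7, -40) = -280)
I = 320 (I = Mul(Add(-100, 95), Add(-90, 26)) = Mul(-5, -64) = 320)
Function('X')(N) = -51
Mul(Add(Function('B')(196), Function('z')(-215)), Pow(Add(Function('X')(I), 38339), -1)) = Mul(Add(Add(56, 196), -280), Pow(Add(-51, 38339), -1)) = Mul(Add(252, -280), Pow(38288, -1)) = Mul(-28, Rational(1, 38288)) = Rational(-7, 9572)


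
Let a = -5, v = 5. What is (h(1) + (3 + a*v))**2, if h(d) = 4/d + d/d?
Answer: 289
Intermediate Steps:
h(d) = 1 + 4/d (h(d) = 4/d + 1 = 1 + 4/d)
(h(1) + (3 + a*v))**2 = ((4 + 1)/1 + (3 - 5*5))**2 = (1*5 + (3 - 25))**2 = (5 - 22)**2 = (-17)**2 = 289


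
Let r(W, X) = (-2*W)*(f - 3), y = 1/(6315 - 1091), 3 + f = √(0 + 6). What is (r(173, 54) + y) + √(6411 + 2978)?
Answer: 10845025/5224 + √9389 - 346*√6 ≈ 1325.4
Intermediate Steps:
f = -3 + √6 (f = -3 + √(0 + 6) = -3 + √6 ≈ -0.55051)
y = 1/5224 ≈ 0.00019142
r(W, X) = -2*W*(-6 + √6) (r(W, X) = (-2*W)*((-3 + √6) - 3) = (-2*W)*(-6 + √6) = -2*W*(-6 + √6))
(r(173, 54) + y) + √(6411 + 2978) = (2*173*(6 - √6) + 1/5224) + √(6411 + 2978) = ((2076 - 346*√6) + 1/5224) + √9389 = (10845025/5224 - 346*√6) + √9389 = 10845025/5224 + √9389 - 346*√6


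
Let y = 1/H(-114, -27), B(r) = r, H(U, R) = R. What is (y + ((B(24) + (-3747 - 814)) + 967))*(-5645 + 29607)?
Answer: -2309721142/27 ≈ -8.5545e+7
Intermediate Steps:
y = -1/27 (y = 1/(-27) = -1/27 ≈ -0.037037)
(y + ((B(24) + (-3747 - 814)) + 967))*(-5645 + 29607) = (-1/27 + ((24 + (-3747 - 814)) + 967))*(-5645 + 29607) = (-1/27 + ((24 - 4561) + 967))*23962 = (-1/27 + (-4537 + 967))*23962 = (-1/27 - 3570)*23962 = -96391/27*23962 = -2309721142/27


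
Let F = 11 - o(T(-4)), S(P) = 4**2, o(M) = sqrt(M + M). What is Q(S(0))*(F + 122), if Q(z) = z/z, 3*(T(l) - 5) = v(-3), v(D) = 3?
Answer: 133 - 2*sqrt(3) ≈ 129.54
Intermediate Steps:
T(l) = 6 (T(l) = 5 + (1/3)*3 = 5 + 1 = 6)
o(M) = sqrt(2)*sqrt(M) (o(M) = sqrt(2*M) = sqrt(2)*sqrt(M))
S(P) = 16
Q(z) = 1
F = 11 - 2*sqrt(3) (F = 11 - sqrt(2)*sqrt(6) = 11 - 2*sqrt(3) ≈ 7.5359)
Q(S(0))*(F + 122) = 1*((11 - 2*sqrt(3)) + 122) = 1*(133 - 2*sqrt(3)) = 133 - 2*sqrt(3)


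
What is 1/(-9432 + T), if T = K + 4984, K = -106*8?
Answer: -1/5296 ≈ -0.00018882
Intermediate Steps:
K = -848
T = 4136 (T = -848 + 4984 = 4136)
1/(-9432 + T) = 1/(-9432 + 4136) = 1/(-5296) = -1/5296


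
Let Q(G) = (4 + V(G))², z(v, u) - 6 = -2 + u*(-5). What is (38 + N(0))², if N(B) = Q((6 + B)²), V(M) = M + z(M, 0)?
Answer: 3896676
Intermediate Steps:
z(v, u) = 4 - 5*u (z(v, u) = 6 + (-2 + u*(-5)) = 6 + (-2 - 5*u) = 4 - 5*u)
V(M) = 4 + M (V(M) = M + (4 - 5*0) = M + (4 + 0) = M + 4 = 4 + M)
Q(G) = (8 + G)² (Q(G) = (4 + (4 + G))² = (8 + G)²)
N(B) = (8 + (6 + B)²)²
(38 + N(0))² = (38 + (8 + (6 + 0)²)²)² = (38 + (8 + 6²)²)² = (38 + (8 + 36)²)² = (38 + 44²)² = (38 + 1936)² = 1974² = 3896676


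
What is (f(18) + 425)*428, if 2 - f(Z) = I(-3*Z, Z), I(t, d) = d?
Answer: 175052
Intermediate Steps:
f(Z) = 2 - Z
(f(18) + 425)*428 = ((2 - 1*18) + 425)*428 = ((2 - 18) + 425)*428 = (-16 + 425)*428 = 409*428 = 175052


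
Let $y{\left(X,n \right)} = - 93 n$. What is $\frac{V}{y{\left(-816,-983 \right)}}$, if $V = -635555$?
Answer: $- \frac{635555}{91419} \approx -6.9521$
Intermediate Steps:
$\frac{V}{y{\left(-816,-983 \right)}} = - \frac{635555}{\left(-93\right) \left(-983\right)} = - \frac{635555}{91419}$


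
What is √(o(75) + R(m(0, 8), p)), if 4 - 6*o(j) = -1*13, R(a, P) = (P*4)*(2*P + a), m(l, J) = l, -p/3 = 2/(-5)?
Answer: √12918/30 ≈ 3.7886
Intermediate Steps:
p = 6/5 (p = -6/(-5) = -6*(-1)/5 = -3*(-⅖) = 6/5 ≈ 1.2000)
R(a, P) = 4*P*(a + 2*P) (R(a, P) = (4*P)*(a + 2*P) = 4*P*(a + 2*P))
o(j) = 17/6 (o(j) = ⅔ - (-1)*13/6 = ⅔ - ⅙*(-13) = ⅔ + 13/6 = 17/6)
√(o(75) + R(m(0, 8), p)) = √(17/6 + 4*(6/5)*(0 + 2*(6/5))) = √(17/6 + 4*(6/5)*(0 + 12/5)) = √(17/6 + 4*(6/5)*(12/5)) = √(17/6 + 288/25) = √(2153/150) = √12918/30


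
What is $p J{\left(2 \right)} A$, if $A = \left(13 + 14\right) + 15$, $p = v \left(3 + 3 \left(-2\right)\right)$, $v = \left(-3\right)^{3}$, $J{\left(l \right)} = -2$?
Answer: $-6804$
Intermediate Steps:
$v = -27$
$p = 81$ ($p = - 27 \left(3 + 3 \left(-2\right)\right) = - 27 \left(3 - 6\right) = \left(-27\right) \left(-3\right) = 81$)
$A = 42$ ($A = 27 + 15 = 42$)
$p J{\left(2 \right)} A = 81 \left(-2\right) 42 = \left(-162\right) 42 = -6804$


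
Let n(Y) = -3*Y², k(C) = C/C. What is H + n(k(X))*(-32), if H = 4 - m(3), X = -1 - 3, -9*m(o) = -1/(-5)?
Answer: 4501/45 ≈ 100.02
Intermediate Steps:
m(o) = -1/45 (m(o) = -(-1)/(9*(-5)) = -(-1)*(-1)/(9*5) = -⅑*⅕ = -1/45)
X = -4
k(C) = 1
H = 181/45 (H = 4 - 1*(-1/45) = 4 + 1/45 = 181/45 ≈ 4.0222)
H + n(k(X))*(-32) = 181/45 - 3*1²*(-32) = 181/45 - 3*1*(-32) = 181/45 - 3*(-32) = 181/45 + 96 = 4501/45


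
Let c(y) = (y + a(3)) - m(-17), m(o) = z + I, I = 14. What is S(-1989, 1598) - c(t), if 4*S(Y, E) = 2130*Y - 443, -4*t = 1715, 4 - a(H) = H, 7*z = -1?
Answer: -14823363/14 ≈ -1.0588e+6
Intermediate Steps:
z = -⅐ (z = (⅐)*(-1) = -⅐ ≈ -0.14286)
a(H) = 4 - H
t = -1715/4 (t = -¼*1715 = -1715/4 ≈ -428.75)
m(o) = 97/7 (m(o) = -⅐ + 14 = 97/7)
S(Y, E) = -443/4 + 1065*Y/2 (S(Y, E) = (2130*Y - 443)/4 = (-443 + 2130*Y)/4 = -443/4 + 1065*Y/2)
c(y) = -90/7 + y (c(y) = (y + (4 - 1*3)) - 1*97/7 = (y + (4 - 3)) - 97/7 = (y + 1) - 97/7 = (1 + y) - 97/7 = -90/7 + y)
S(-1989, 1598) - c(t) = (-443/4 + (1065/2)*(-1989)) - (-90/7 - 1715/4) = (-443/4 - 2118285/2) - 1*(-12365/28) = -4237013/4 + 12365/28 = -14823363/14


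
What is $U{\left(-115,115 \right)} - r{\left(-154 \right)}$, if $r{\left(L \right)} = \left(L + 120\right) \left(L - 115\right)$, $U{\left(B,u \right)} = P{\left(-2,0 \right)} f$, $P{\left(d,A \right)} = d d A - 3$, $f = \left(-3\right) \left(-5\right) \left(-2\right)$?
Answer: $-9056$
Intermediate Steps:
$f = -30$ ($f = 15 \left(-2\right) = -30$)
$P{\left(d,A \right)} = -3 + A d^{2}$ ($P{\left(d,A \right)} = d^{2} A - 3 = A d^{2} - 3 = -3 + A d^{2}$)
$U{\left(B,u \right)} = 90$ ($U{\left(B,u \right)} = \left(-3 + 0 \left(-2\right)^{2}\right) \left(-30\right) = \left(-3 + 0 \cdot 4\right) \left(-30\right) = \left(-3 + 0\right) \left(-30\right) = \left(-3\right) \left(-30\right) = 90$)
$r{\left(L \right)} = \left(-115 + L\right) \left(120 + L\right)$ ($r{\left(L \right)} = \left(120 + L\right) \left(-115 + L\right) = \left(-115 + L\right) \left(120 + L\right)$)
$U{\left(-115,115 \right)} - r{\left(-154 \right)} = 90 - \left(-13800 + \left(-154\right)^{2} + 5 \left(-154\right)\right) = 90 - \left(-13800 + 23716 - 770\right) = 90 - 9146 = -9056$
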